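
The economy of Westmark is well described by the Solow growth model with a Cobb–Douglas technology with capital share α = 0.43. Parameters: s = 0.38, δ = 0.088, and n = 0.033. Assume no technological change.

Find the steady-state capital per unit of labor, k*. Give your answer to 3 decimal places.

k* = 7.446

Steady state requires s·f(k) = (n + δ)·k, i.e. s·k^α = (n + δ)·k.
Rearranging, k^(1−α) = s / (n + δ).
k^0.57 = 0.38 / (0.033 + 0.088) = 0.38 / 0.121 = 3.1405
k* = 3.1405^(1/0.57) ≈ 7.4461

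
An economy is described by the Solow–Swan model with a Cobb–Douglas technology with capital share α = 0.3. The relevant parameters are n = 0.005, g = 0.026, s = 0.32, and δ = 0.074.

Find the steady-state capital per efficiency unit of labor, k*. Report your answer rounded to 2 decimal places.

k* ≈ 4.91

At the steady state, Δk = 0, so s·k^α = (n + g + δ)·k.
Rearranging, k^(1−α) = s / (n + g + δ).
k^0.7 = 0.32 / (0.005 + 0.026 + 0.074) = 0.32 / 0.105 = 3.0476
k* = 3.0476^(1/0.7) ≈ 4.9132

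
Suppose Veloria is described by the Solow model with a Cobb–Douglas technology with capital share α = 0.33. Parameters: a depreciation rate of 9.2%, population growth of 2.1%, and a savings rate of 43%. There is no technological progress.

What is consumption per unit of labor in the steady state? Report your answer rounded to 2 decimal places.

Steady state requires s·f(k) = (n + δ)·k, i.e. s·k^α = (n + δ)·k.
Dividing both sides by k: k^(1−α) = s / (n + δ).
k^0.67 = 0.43 / (0.021 + 0.092) = 0.43 / 0.113 = 3.8053
k* = 3.8053^(1/0.67) ≈ 7.3494
y* = (k*)^α = 7.3494^0.33 ≈ 1.9314
c* = (1 − s)·y* = (1 − 0.43) × 1.9314 ≈ 1.1009

c* ≈ 1.10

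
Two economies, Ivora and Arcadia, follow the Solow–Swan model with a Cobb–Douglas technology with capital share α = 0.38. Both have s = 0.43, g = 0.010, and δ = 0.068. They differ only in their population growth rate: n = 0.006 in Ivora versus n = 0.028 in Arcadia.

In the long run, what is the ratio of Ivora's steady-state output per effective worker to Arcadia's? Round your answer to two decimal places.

ratio ≈ 1.15

Steady-state y* = [s/(n + g + δ)]^(α/(1−α)), so the ratio is [ (s_I/(n + g + δ)_I) / (s_A/(n + g + δ)_A) ]^0.6129.
s_I/(n + g + δ)_I = 0.43/0.084 = 5.1190; s_A/(n + g + δ)_A = 0.43/0.106 = 4.0566.
Ratio = (5.1190/4.0566)^0.6129 = 1.2619^0.6129 ≈ 1.1532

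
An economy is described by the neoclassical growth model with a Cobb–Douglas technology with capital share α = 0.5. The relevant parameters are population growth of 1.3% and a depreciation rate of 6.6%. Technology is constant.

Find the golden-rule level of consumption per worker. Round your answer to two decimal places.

At the golden rule, f'(k) = n + δ, so α·k^(α−1) = n + δ and k_gold = (α/(n + δ))^(1/(1−α)).
k_gold = (0.5/0.079)^(1/0.5) = 6.3291^2 ≈ 40.0575
c_gold = f(k_gold) − (n + δ)·k_gold = 6.3291 − 0.079×40.0575 ≈ 3.1646

c_gold ≈ 3.16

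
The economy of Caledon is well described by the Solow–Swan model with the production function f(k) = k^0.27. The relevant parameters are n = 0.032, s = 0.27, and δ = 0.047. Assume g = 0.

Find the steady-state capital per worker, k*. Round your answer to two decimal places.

k* = 5.38

Steady state requires s·f(k) = (n + δ)·k, i.e. s·k^α = (n + δ)·k.
Dividing both sides by k: k^(1−α) = s / (n + δ).
k^0.73 = 0.27 / (0.032 + 0.047) = 0.27 / 0.079 = 3.4177
k* = 3.4177^(1/0.73) ≈ 5.3845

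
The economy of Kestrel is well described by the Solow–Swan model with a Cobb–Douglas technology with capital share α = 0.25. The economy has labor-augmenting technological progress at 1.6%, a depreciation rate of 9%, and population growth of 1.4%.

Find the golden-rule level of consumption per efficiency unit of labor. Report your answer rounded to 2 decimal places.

c_gold ≈ 0.96

At the golden rule, f'(k) = n + g + δ, so α·k^(α−1) = n + g + δ and k_gold = (α/(n + g + δ))^(1/(1−α)).
k_gold = (0.25/0.120)^(1/0.75) = 2.0833^1.3333 ≈ 2.6607
c_gold = f(k_gold) − (n + g + δ)·k_gold = 1.2772 − 0.120×2.6607 ≈ 0.9579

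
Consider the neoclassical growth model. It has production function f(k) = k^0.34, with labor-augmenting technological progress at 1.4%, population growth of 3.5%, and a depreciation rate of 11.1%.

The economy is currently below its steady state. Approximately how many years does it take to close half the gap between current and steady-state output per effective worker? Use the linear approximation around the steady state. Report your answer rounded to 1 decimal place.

half-life ≈ 6.6 years

Near the steady state the convergence rate is λ = (1 − α)(n + g + δ).
λ = (1 − 0.34) × 0.160 = 0.66 × 0.160 = 0.1056
Half-life = ln 2 / λ = 0.6931 / 0.1056 ≈ 6.56 years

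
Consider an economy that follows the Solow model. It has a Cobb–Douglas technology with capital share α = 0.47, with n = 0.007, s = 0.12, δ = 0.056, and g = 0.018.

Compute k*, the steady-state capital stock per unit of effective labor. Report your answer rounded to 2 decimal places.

k* ≈ 2.10

Steady state requires s·f(k) = (n + g + δ)·k, i.e. s·k^α = (n + g + δ)·k.
Dividing both sides by k: k^(1−α) = s / (n + g + δ).
k^0.53 = 0.12 / (0.007 + 0.018 + 0.056) = 0.12 / 0.081 = 1.4815
k* = 1.4815^(1/0.53) ≈ 2.0993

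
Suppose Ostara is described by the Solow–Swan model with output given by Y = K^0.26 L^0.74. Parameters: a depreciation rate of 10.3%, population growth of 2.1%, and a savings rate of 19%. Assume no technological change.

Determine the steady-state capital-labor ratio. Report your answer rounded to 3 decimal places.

k* ≈ 1.780

Steady state requires s·f(k) = (n + δ)·k, i.e. s·k^α = (n + δ)·k.
Dividing both sides by k: k^(1−α) = s / (n + δ).
k^0.74 = 0.19 / (0.021 + 0.103) = 0.19 / 0.124 = 1.5323
k* = 1.5323^(1/0.74) ≈ 1.7802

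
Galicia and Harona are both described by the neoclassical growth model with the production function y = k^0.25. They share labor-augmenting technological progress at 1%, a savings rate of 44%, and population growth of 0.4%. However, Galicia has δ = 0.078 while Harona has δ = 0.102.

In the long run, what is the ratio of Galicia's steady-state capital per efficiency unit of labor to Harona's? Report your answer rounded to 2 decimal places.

Steady-state k* = [s/(n + g + δ)]^(1/(1−α)), so the ratio is [ (s_G/(n + g + δ)_G) / (s_H/(n + g + δ)_H) ]^1.3333.
s_G/(n + g + δ)_G = 0.44/0.092 = 4.7826; s_H/(n + g + δ)_H = 0.44/0.116 = 3.7931.
Ratio = (4.7826/3.7931)^1.3333 = 1.2609^1.3333 ≈ 1.3622

k*_G / k*_H ≈ 1.36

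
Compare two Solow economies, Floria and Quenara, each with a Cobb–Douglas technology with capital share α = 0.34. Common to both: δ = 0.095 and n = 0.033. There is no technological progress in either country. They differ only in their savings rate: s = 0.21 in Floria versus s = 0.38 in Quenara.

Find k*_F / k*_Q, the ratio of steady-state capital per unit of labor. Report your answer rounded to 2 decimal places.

Steady-state k* = [s/(n + δ)]^(1/(1−α)), so the ratio is [ (s_F/(n + δ)_F) / (s_Q/(n + δ)_Q) ]^1.5152.
s_F/(n + δ)_F = 0.21/0.128 = 1.6406; s_Q/(n + δ)_Q = 0.38/0.128 = 2.9688.
Ratio = (1.6406/2.9688)^1.5152 = 0.5526^1.5152 ≈ 0.4071

ratio ≈ 0.41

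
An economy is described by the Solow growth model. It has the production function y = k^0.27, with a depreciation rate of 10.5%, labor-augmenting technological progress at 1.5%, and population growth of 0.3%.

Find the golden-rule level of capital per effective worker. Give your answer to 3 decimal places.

k_gold ≈ 2.936

The golden rule sets f'(k) = n + g + δ, i.e. α·k^(α−1) = n + g + δ.
So k^(1−α) = α / (n + g + δ) = 0.27 / 0.123 = 2.1951.
k_gold = 2.1951^(1/0.73) ≈ 2.9359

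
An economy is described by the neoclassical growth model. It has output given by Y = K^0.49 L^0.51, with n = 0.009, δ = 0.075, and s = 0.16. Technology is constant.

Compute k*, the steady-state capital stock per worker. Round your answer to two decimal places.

k* ≈ 3.54

At the steady state, Δk = 0, so s·k^α = (n + δ)·k.
Dividing both sides by k: k^(1−α) = s / (n + δ).
k^0.51 = 0.16 / (0.009 + 0.075) = 0.16 / 0.084 = 1.9048
k* = 1.9048^(1/0.51) ≈ 3.5377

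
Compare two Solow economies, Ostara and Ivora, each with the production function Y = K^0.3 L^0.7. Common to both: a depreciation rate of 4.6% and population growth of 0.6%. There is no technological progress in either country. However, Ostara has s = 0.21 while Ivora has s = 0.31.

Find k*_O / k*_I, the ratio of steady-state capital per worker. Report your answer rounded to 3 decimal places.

Steady-state k* = [s/(n + δ)]^(1/(1−α)), so the ratio is [ (s_O/(n + δ)_O) / (s_I/(n + δ)_I) ]^1.4286.
s_O/(n + δ)_O = 0.21/0.052 = 4.0385; s_I/(n + δ)_I = 0.31/0.052 = 5.9615.
Ratio = (4.0385/5.9615)^1.4286 = 0.6774^1.4286 ≈ 0.5733

k*_O / k*_I ≈ 0.573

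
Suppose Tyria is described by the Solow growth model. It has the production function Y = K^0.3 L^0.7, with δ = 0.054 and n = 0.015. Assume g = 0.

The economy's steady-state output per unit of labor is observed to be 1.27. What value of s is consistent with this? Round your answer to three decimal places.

s ≈ 0.121

Steady state requires s·f(k) = (n + δ)·k, i.e. s·k^α = (n + δ)·k.
Since y* = [s/(n + δ)]^(α/(1−α)), we have s/(n + δ) = (y*)^((1−α)/α) = 1.27^2.3333 = 1.7466.
Therefore s = 1.7466 × (n + δ) = 1.7466 × 0.069 = 0.1205.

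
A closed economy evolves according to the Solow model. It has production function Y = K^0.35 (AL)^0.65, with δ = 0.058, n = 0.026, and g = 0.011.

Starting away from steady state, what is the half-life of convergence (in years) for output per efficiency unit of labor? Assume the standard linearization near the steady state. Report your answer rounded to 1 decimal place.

t_½ ≈ 11.2 years

Near the steady state the convergence rate is λ = (1 − α)(n + g + δ).
λ = (1 − 0.35) × 0.095 = 0.65 × 0.095 = 0.06175
Half-life = ln 2 / λ = 0.6931 / 0.06175 ≈ 11.22 years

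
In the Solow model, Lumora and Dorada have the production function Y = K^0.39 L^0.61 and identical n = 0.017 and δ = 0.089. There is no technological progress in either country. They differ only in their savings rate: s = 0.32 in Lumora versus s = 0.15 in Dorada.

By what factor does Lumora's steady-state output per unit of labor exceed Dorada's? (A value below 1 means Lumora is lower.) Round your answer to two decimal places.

Steady-state y* = [s/(n + δ)]^(α/(1−α)), so the ratio is [ (s_L/(n + δ)_L) / (s_D/(n + δ)_D) ]^0.6393.
s_L/(n + δ)_L = 0.32/0.106 = 3.0189; s_D/(n + δ)_D = 0.15/0.106 = 1.4151.
Ratio = (3.0189/1.4151)^0.6393 = 2.1333^0.6393 ≈ 1.6232

ratio ≈ 1.62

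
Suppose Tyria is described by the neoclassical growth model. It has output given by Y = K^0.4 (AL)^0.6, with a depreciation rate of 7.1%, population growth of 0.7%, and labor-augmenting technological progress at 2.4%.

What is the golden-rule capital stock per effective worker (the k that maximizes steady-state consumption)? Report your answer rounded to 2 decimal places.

k_gold ≈ 9.75

The golden rule sets f'(k) = n + g + δ, i.e. α·k^(α−1) = n + g + δ.
So k^(1−α) = α / (n + g + δ) = 0.4 / 0.102 = 3.9216.
k_gold = 3.9216^(1/0.6) ≈ 9.7523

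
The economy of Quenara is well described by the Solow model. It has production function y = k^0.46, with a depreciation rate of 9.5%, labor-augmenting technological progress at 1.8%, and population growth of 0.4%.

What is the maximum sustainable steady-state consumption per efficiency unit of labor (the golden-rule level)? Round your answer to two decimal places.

At the golden rule, f'(k) = n + g + δ, so α·k^(α−1) = n + g + δ and k_gold = (α/(n + g + δ))^(1/(1−α)).
k_gold = (0.46/0.117)^(1/0.54) = 3.9316^1.8519 ≈ 12.6207
c_gold = f(k_gold) − (n + g + δ)·k_gold = 3.2100 − 0.117×12.6207 ≈ 1.7334

c_gold ≈ 1.73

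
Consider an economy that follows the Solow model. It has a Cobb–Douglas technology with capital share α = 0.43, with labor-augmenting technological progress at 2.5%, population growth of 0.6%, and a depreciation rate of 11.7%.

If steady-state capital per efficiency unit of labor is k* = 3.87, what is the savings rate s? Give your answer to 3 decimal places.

At the steady state, Δk = 0, so s·k^α = (n + g + δ)·k.
So s / (n + g + δ) = (k*)^(1−α) = 3.87^0.57 = 2.1627.
Therefore s = 2.1627 × (n + g + δ) = 2.1627 × 0.148 = 0.3201.

s ≈ 0.320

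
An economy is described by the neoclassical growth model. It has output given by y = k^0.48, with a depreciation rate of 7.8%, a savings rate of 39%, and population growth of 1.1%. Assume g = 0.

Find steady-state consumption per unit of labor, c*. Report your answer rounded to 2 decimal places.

At the steady state, Δk = 0, so s·k^α = (n + δ)·k.
Dividing both sides by k: k^(1−α) = s / (n + δ).
k^0.52 = 0.39 / (0.011 + 0.078) = 0.39 / 0.089 = 4.3820
k* = 4.3820^(1/0.52) ≈ 17.1390
y* = (k*)^α = 17.1390^0.48 ≈ 3.9112
c* = (1 − s)·y* = (1 − 0.39) × 3.9112 ≈ 2.3858

c* ≈ 2.39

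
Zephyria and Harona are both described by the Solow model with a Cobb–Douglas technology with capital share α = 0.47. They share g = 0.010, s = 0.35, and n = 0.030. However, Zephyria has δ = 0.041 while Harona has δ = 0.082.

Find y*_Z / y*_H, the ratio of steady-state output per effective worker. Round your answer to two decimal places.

ratio ≈ 1.44

Steady-state y* = [s/(n + g + δ)]^(α/(1−α)), so the ratio is [ (s_Z/(n + g + δ)_Z) / (s_H/(n + g + δ)_H) ]^0.8868.
s_Z/(n + g + δ)_Z = 0.35/0.081 = 4.3210; s_H/(n + g + δ)_H = 0.35/0.122 = 2.8689.
Ratio = (4.3210/2.8689)^0.8868 = 1.5062^0.8868 ≈ 1.4380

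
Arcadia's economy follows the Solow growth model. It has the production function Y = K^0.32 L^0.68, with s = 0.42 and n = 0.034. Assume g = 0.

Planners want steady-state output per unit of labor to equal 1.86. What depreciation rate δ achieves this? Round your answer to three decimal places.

δ ≈ 0.078

Steady state requires s·f(k) = (n + δ)·k, i.e. s·k^α = (n + δ)·k.
Since y* = [s/(n + δ)]^(α/(1−α)), we have s/(n + δ) = (y*)^((1−α)/α) = 1.86^2.125 = 3.7387.
Therefore n + δ = s / 3.7387 = 0.42 / 3.7387 = 0.1123, so δ = 0.1123 − 0.034 = 0.0783.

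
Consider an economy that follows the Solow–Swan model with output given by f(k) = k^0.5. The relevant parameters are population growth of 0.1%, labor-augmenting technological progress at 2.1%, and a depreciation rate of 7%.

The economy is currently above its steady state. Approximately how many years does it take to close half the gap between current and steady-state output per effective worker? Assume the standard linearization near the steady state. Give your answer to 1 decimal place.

about 15.1 years

Near the steady state the convergence rate is λ = (1 − α)(n + g + δ).
λ = (1 − 0.5) × 0.092 = 0.5 × 0.092 = 0.0460
Half-life = ln 2 / λ = 0.6931 / 0.0460 ≈ 15.07 years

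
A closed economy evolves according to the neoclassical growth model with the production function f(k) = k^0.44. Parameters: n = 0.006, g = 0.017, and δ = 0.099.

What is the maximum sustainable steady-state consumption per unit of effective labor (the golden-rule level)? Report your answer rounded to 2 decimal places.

At the golden rule, f'(k) = n + g + δ, so α·k^(α−1) = n + g + δ and k_gold = (α/(n + g + δ))^(1/(1−α)).
k_gold = (0.44/0.122)^(1/0.56) = 3.6066^1.7857 ≈ 9.8812
c_gold = f(k_gold) − (n + g + δ)·k_gold = 2.7398 − 0.122×9.8812 ≈ 1.5343

c_gold ≈ 1.53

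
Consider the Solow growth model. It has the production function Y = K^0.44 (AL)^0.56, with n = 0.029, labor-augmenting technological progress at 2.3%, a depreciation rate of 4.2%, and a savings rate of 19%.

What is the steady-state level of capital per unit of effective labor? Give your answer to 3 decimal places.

Steady state requires s·f(k) = (n + g + δ)·k, i.e. s·k^α = (n + g + δ)·k.
Dividing both sides by k: k^(1−α) = s / (n + g + δ).
k^0.56 = 0.19 / (0.029 + 0.023 + 0.042) = 0.19 / 0.094 = 2.0213
k* = 2.0213^(1/0.56) ≈ 3.5137

k* ≈ 3.514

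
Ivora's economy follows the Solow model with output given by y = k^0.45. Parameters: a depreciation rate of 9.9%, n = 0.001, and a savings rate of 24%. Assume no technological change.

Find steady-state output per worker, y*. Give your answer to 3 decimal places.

y* = 2.047

In steady state, investment equals break-even investment: s·k^α = (n + δ)·k.
Rearranging, k^(1−α) = s / (n + δ).
k^0.55 = 0.24 / (0.001 + 0.099) = 0.24 / 0.100 = 2.4000
k* = 2.4000^(1/0.55) ≈ 4.9124
y* = (k*)^α = 4.9124^0.45 ≈ 2.0468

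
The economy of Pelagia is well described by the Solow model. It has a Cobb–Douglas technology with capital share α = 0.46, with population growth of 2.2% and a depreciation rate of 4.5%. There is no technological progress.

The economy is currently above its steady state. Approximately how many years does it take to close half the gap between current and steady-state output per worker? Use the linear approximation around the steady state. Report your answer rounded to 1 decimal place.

half-life ≈ 19.2 years

Near the steady state the convergence rate is λ = (1 − α)(n + δ).
λ = (1 − 0.46) × 0.067 = 0.54 × 0.067 = 0.03618
Half-life = ln 2 / λ = 0.6931 / 0.03618 ≈ 19.16 years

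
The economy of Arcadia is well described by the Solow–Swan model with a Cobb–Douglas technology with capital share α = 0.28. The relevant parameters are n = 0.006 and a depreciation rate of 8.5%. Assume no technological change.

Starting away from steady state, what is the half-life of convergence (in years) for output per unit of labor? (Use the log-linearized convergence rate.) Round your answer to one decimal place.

Near the steady state the convergence rate is λ = (1 − α)(n + δ).
λ = (1 − 0.28) × 0.091 = 0.72 × 0.091 = 0.06552
Half-life = ln 2 / λ = 0.6931 / 0.06552 ≈ 10.58 years

about 10.6 years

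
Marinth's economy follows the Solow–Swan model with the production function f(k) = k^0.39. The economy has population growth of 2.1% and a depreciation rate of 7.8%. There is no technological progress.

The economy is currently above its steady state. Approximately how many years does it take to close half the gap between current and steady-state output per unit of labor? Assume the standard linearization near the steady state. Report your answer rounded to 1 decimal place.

Near the steady state the convergence rate is λ = (1 − α)(n + δ).
λ = (1 − 0.39) × 0.099 = 0.61 × 0.099 = 0.06039
Half-life = ln 2 / λ = 0.6931 / 0.06039 ≈ 11.48 years

t_½ ≈ 11.5 years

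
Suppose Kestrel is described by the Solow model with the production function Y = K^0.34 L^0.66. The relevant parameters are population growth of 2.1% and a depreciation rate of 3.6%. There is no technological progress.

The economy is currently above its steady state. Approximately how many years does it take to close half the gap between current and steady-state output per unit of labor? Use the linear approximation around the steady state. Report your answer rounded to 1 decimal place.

about 18.4 years

Near the steady state the convergence rate is λ = (1 − α)(n + δ).
λ = (1 − 0.34) × 0.057 = 0.66 × 0.057 = 0.03762
Half-life = ln 2 / λ = 0.6931 / 0.03762 ≈ 18.42 years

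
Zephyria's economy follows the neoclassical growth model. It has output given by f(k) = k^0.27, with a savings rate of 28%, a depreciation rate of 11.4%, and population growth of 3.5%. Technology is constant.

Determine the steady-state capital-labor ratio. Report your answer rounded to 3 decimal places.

k* ≈ 2.373

In steady state, investment equals break-even investment: s·k^α = (n + δ)·k.
Dividing both sides by k: k^(1−α) = s / (n + δ).
k^0.73 = 0.28 / (0.035 + 0.114) = 0.28 / 0.149 = 1.8792
k* = 1.8792^(1/0.73) ≈ 2.3730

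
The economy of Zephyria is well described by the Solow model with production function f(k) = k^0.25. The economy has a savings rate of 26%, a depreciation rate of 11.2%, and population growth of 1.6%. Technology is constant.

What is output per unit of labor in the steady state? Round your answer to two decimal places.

Steady state requires s·f(k) = (n + δ)·k, i.e. s·k^α = (n + δ)·k.
Rearranging, k^(1−α) = s / (n + δ).
k^0.75 = 0.26 / (0.016 + 0.112) = 0.26 / 0.128 = 2.0313
k* = 2.0313^(1/0.75) ≈ 2.5726
y* = (k*)^α = 2.5726^0.25 ≈ 1.2665

y* = 1.27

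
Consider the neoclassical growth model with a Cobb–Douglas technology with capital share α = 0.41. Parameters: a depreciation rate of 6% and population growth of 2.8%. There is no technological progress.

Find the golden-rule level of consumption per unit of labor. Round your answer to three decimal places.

At the golden rule, f'(k) = n + δ, so α·k^(α−1) = n + δ and k_gold = (α/(n + δ))^(1/(1−α)).
k_gold = (0.41/0.088)^(1/0.59) = 4.6591^1.6949 ≈ 13.5739
c_gold = f(k_gold) − (n + δ)·k_gold = 2.9135 − 0.088×13.5739 ≈ 1.7190

c_gold ≈ 1.719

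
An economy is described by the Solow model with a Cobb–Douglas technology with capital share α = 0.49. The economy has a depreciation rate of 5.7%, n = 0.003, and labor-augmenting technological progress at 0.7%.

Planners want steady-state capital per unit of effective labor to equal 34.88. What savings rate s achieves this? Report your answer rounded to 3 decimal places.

In steady state, investment equals break-even investment: s·k^α = (n + g + δ)·k.
So s / (n + g + δ) = (k*)^(1−α) = 34.88^0.51 = 6.1195.
Therefore s = 6.1195 × (n + g + δ) = 6.1195 × 0.067 = 0.4100.

s ≈ 0.410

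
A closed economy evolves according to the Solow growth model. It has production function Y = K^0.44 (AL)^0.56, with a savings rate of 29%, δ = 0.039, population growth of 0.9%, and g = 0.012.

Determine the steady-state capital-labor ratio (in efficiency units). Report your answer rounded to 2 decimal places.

k* = 16.67

Steady state requires s·f(k) = (n + g + δ)·k, i.e. s·k^α = (n + g + δ)·k.
Dividing both sides by k: k^(1−α) = s / (n + g + δ).
k^0.56 = 0.29 / (0.009 + 0.012 + 0.039) = 0.29 / 0.060 = 4.8333
k* = 4.8333^(1/0.56) ≈ 16.6672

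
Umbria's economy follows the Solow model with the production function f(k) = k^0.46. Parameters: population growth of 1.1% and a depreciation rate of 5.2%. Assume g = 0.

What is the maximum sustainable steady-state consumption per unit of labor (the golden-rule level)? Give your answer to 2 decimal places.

c_gold ≈ 2.94

At the golden rule, f'(k) = n + δ, so α·k^(α−1) = n + δ and k_gold = (α/(n + δ))^(1/(1−α)).
k_gold = (0.46/0.063)^(1/0.54) = 7.3016^1.8519 ≈ 39.7159
c_gold = f(k_gold) − (n + δ)·k_gold = 5.4391 − 0.063×39.7159 ≈ 2.9370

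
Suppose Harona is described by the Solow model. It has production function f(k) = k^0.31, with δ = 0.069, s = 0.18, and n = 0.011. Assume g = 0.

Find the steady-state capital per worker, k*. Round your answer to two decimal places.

At the steady state, Δk = 0, so s·k^α = (n + δ)·k.
Rearranging, k^(1−α) = s / (n + δ).
k^0.69 = 0.18 / (0.011 + 0.069) = 0.18 / 0.080 = 2.2500
k* = 2.2500^(1/0.69) ≈ 3.2390

k* = 3.24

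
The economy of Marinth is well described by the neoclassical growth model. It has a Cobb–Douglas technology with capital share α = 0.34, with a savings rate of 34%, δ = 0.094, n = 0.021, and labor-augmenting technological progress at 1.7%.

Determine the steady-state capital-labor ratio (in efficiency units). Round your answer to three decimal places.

Steady state requires s·f(k) = (n + g + δ)·k, i.e. s·k^α = (n + g + δ)·k.
Dividing both sides by k: k^(1−α) = s / (n + g + δ).
k^0.66 = 0.34 / (0.021 + 0.017 + 0.094) = 0.34 / 0.132 = 2.5758
k* = 2.5758^(1/0.66) ≈ 4.1937

k* ≈ 4.194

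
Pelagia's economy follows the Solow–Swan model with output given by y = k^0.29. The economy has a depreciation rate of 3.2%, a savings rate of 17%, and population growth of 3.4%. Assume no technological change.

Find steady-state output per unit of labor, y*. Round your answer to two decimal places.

Steady state requires s·f(k) = (n + δ)·k, i.e. s·k^α = (n + δ)·k.
Rearranging, k^(1−α) = s / (n + δ).
k^0.71 = 0.17 / (0.034 + 0.032) = 0.17 / 0.066 = 2.5758
k* = 2.5758^(1/0.71) ≈ 3.7910
y* = (k*)^α = 3.7910^0.29 ≈ 1.4718

y* = 1.47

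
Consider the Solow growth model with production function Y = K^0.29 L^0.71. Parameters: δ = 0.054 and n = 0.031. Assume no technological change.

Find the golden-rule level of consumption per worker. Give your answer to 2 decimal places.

At the golden rule, f'(k) = n + δ, so α·k^(α−1) = n + δ and k_gold = (α/(n + δ))^(1/(1−α)).
k_gold = (0.29/0.085)^(1/0.71) = 3.4118^1.4085 ≈ 5.6326
c_gold = f(k_gold) − (n + δ)·k_gold = 1.6508 − 0.085×5.6326 ≈ 1.1720

c_gold ≈ 1.17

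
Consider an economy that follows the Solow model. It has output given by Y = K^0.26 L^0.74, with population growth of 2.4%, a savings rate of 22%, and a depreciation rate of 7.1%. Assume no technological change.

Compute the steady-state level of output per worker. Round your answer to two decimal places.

y* ≈ 1.34

Steady state requires s·f(k) = (n + δ)·k, i.e. s·k^α = (n + δ)·k.
Dividing both sides by k: k^(1−α) = s / (n + δ).
k^0.74 = 0.22 / (0.024 + 0.071) = 0.22 / 0.095 = 2.3158
k* = 2.3158^(1/0.74) ≈ 3.1106
y* = (k*)^α = 3.1106^0.26 ≈ 1.3432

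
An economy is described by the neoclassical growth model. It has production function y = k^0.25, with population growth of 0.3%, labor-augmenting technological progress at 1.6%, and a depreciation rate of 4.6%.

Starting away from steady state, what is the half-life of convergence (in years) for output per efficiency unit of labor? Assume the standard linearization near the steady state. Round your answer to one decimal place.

half-life ≈ 14.2 years

Near the steady state the convergence rate is λ = (1 − α)(n + g + δ).
λ = (1 − 0.25) × 0.065 = 0.75 × 0.065 = 0.04875
Half-life = ln 2 / λ = 0.6931 / 0.04875 ≈ 14.22 years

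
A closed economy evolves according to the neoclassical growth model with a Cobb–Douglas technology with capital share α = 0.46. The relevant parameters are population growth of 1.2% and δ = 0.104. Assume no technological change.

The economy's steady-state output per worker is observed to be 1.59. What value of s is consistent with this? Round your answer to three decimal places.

s ≈ 0.200

At the steady state, Δk = 0, so s·k^α = (n + δ)·k.
Since y* = [s/(n + δ)]^(α/(1−α)), we have s/(n + δ) = (y*)^((1−α)/α) = 1.59^1.1739 = 1.7235.
Therefore s = 1.7235 × (n + δ) = 1.7235 × 0.116 = 0.1999.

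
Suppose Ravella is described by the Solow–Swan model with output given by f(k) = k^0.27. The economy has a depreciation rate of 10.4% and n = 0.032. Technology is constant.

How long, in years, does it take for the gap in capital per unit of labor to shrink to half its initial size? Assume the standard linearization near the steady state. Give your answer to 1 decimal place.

half-life ≈ 7.0 years

Near the steady state the convergence rate is λ = (1 − α)(n + δ).
λ = (1 − 0.27) × 0.136 = 0.73 × 0.136 = 0.09928
Half-life = ln 2 / λ = 0.6931 / 0.09928 ≈ 6.98 years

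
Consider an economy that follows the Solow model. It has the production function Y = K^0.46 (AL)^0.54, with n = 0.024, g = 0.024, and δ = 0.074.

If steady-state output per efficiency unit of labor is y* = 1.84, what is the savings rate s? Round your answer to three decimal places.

s ≈ 0.250

Steady state requires s·f(k) = (n + g + δ)·k, i.e. s·k^α = (n + g + δ)·k.
Since y* = [s/(n + g + δ)]^(α/(1−α)), we have s/(n + g + δ) = (y*)^((1−α)/α) = 1.84^1.1739 = 2.0458.
Therefore s = 2.0458 × (n + g + δ) = 2.0458 × 0.122 = 0.2496.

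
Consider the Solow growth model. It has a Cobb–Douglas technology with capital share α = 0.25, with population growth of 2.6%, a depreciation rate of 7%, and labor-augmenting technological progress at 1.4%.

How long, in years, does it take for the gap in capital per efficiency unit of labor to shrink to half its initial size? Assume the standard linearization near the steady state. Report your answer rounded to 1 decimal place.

Near the steady state the convergence rate is λ = (1 − α)(n + g + δ).
λ = (1 − 0.25) × 0.110 = 0.75 × 0.110 = 0.0825
Half-life = ln 2 / λ = 0.6931 / 0.0825 ≈ 8.40 years

t_½ ≈ 8.4 years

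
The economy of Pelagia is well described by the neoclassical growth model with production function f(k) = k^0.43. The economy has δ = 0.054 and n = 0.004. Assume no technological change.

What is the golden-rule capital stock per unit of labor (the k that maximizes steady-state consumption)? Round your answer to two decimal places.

The golden rule sets f'(k) = n + δ, i.e. α·k^(α−1) = n + δ.
So k^(1−α) = α / (n + δ) = 0.43 / 0.058 = 7.4138.
k_gold = 7.4138^(1/0.57) ≈ 33.6037

k_gold ≈ 33.60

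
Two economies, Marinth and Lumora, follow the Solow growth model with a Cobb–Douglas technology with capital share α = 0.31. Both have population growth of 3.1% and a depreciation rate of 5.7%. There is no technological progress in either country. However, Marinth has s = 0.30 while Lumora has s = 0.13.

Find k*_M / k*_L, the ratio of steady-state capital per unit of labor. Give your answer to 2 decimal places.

k*_M / k*_L ≈ 3.36

Steady-state k* = [s/(n + δ)]^(1/(1−α)), so the ratio is [ (s_M/(n + δ)_M) / (s_L/(n + δ)_L) ]^1.4493.
s_M/(n + δ)_M = 0.30/0.088 = 3.4091; s_L/(n + δ)_L = 0.13/0.088 = 1.4773.
Ratio = (3.4091/1.4773)^1.4493 = 2.3077^1.4493 ≈ 3.3601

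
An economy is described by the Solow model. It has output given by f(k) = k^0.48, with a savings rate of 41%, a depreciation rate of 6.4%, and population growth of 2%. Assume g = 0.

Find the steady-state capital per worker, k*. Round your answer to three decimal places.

In steady state, investment equals break-even investment: s·k^α = (n + δ)·k.
Dividing both sides by k: k^(1−α) = s / (n + δ).
k^0.52 = 0.41 / (0.020 + 0.064) = 0.41 / 0.084 = 4.8810
k* = 4.8810^(1/0.52) ≈ 21.0890

k* = 21.089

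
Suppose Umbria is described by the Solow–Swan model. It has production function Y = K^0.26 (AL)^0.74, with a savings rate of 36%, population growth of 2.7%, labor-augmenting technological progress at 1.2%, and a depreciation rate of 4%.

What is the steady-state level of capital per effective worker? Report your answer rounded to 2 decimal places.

At the steady state, Δk = 0, so s·k^α = (n + g + δ)·k.
Dividing both sides by k: k^(1−α) = s / (n + g + δ).
k^0.74 = 0.36 / (0.027 + 0.012 + 0.040) = 0.36 / 0.079 = 4.5570
k* = 4.5570^(1/0.74) ≈ 7.7644

k* = 7.76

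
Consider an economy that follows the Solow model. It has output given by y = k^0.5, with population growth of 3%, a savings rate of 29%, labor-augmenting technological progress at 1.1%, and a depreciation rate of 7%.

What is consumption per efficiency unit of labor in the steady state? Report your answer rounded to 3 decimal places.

c* ≈ 1.855

At the steady state, Δk = 0, so s·k^α = (n + g + δ)·k.
Rearranging, k^(1−α) = s / (n + g + δ).
k^0.5 = 0.29 / (0.030 + 0.011 + 0.070) = 0.29 / 0.111 = 2.6126
k* = 2.6126^(1/0.5) ≈ 6.8257
y* = (k*)^α = 6.8257^0.5 ≈ 2.6126
c* = (1 − s)·y* = (1 − 0.29) × 2.6126 ≈ 1.8549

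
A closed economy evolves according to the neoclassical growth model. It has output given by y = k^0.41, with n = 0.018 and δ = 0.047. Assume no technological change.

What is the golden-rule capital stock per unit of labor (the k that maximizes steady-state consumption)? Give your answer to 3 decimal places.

k_gold ≈ 22.684

The golden rule sets f'(k) = n + δ, i.e. α·k^(α−1) = n + δ.
So k^(1−α) = α / (n + δ) = 0.41 / 0.065 = 6.3077.
k_gold = 6.3077^(1/0.59) ≈ 22.6837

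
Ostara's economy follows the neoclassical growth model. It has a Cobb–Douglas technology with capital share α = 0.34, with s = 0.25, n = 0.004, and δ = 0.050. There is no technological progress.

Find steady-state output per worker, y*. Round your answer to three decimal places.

Steady state requires s·f(k) = (n + δ)·k, i.e. s·k^α = (n + δ)·k.
Rearranging, k^(1−α) = s / (n + δ).
k^0.66 = 0.25 / (0.004 + 0.050) = 0.25 / 0.054 = 4.6296
k* = 4.6296^(1/0.66) ≈ 10.1953
y* = (k*)^α = 10.1953^0.34 ≈ 2.2022

y* ≈ 2.202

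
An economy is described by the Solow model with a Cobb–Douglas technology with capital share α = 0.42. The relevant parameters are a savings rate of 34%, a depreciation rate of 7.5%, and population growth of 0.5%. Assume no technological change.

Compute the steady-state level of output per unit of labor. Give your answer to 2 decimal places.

At the steady state, Δk = 0, so s·k^α = (n + δ)·k.
Rearranging, k^(1−α) = s / (n + δ).
k^0.58 = 0.34 / (0.005 + 0.075) = 0.34 / 0.080 = 4.2500
k* = 4.2500^(1/0.58) ≈ 12.1180
y* = (k*)^α = 12.1180^0.42 ≈ 2.8513

y* ≈ 2.85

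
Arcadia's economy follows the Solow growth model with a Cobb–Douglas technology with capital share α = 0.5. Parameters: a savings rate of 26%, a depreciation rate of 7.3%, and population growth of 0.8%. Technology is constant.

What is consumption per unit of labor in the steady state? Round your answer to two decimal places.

In steady state, investment equals break-even investment: s·k^α = (n + δ)·k.
Dividing both sides by k: k^(1−α) = s / (n + δ).
k^0.5 = 0.26 / (0.008 + 0.073) = 0.26 / 0.081 = 3.2099
k* = 3.2099^(1/0.5) ≈ 10.3035
y* = (k*)^α = 10.3035^0.5 ≈ 3.2099
c* = (1 − s)·y* = (1 − 0.26) × 3.2099 ≈ 2.3753

c* = 2.38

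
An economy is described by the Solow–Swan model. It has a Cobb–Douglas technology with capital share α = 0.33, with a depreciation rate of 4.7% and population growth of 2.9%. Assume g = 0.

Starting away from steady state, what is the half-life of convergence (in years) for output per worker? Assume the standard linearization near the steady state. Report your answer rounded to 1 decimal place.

Near the steady state the convergence rate is λ = (1 − α)(n + δ).
λ = (1 − 0.33) × 0.076 = 0.67 × 0.076 = 0.05092
Half-life = ln 2 / λ = 0.6931 / 0.05092 ≈ 13.61 years

t_½ ≈ 13.6 years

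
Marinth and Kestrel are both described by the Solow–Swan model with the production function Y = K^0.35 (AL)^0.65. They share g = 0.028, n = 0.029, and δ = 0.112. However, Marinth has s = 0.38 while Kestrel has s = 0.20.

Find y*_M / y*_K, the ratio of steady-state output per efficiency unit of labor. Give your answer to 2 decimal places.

Steady-state y* = [s/(n + g + δ)]^(α/(1−α)), so the ratio is [ (s_M/(n + g + δ)_M) / (s_K/(n + g + δ)_K) ]^0.5385.
s_M/(n + g + δ)_M = 0.38/0.169 = 2.2485; s_K/(n + g + δ)_K = 0.20/0.169 = 1.1834.
Ratio = (2.2485/1.1834)^0.5385 = 1.9000^0.5385 ≈ 1.4129

ratio ≈ 1.41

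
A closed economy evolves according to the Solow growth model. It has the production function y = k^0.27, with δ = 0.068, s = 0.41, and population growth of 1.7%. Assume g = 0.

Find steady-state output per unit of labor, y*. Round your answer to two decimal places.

y* = 1.79

In steady state, investment equals break-even investment: s·k^α = (n + δ)·k.
Rearranging, k^(1−α) = s / (n + δ).
k^0.73 = 0.41 / (0.017 + 0.068) = 0.41 / 0.085 = 4.8235
k* = 4.8235^(1/0.73) ≈ 8.6320
y* = (k*)^α = 8.6320^0.27 ≈ 1.7896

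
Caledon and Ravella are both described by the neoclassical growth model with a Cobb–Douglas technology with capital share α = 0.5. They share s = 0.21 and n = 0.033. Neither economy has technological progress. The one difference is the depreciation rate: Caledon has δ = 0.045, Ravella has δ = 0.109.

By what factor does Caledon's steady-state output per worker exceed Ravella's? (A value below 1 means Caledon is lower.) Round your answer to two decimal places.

ratio ≈ 1.82

Steady-state y* = [s/(n + δ)]^(α/(1−α)), so the ratio is [ (s_C/(n + δ)_C) / (s_R/(n + δ)_R) ]^1.
s_C/(n + δ)_C = 0.21/0.078 = 2.6923; s_R/(n + δ)_R = 0.21/0.142 = 1.4789.
Ratio = (2.6923/1.4789)^1 = 1.8205^1 ≈ 1.8205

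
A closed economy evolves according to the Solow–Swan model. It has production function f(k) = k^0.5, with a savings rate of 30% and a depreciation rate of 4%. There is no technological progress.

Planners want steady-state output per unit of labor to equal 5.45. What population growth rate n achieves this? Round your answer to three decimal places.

n ≈ 0.015

In steady state, investment equals break-even investment: s·k^α = (n + δ)·k.
Since y* = [s/(n + δ)]^(α/(1−α)), we have s/(n + δ) = (y*)^((1−α)/α) = 5.45^1 = 5.4500.
Therefore n + δ = s / 5.4500 = 0.30 / 5.4500 = 0.0550, so n = 0.0550 − 0.040 = 0.0150.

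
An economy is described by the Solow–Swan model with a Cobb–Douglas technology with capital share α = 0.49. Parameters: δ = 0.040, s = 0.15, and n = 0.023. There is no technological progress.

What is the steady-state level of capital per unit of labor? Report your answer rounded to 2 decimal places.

Steady state requires s·f(k) = (n + δ)·k, i.e. s·k^α = (n + δ)·k.
Dividing both sides by k: k^(1−α) = s / (n + δ).
k^0.51 = 0.15 / (0.023 + 0.040) = 0.15 / 0.063 = 2.3810
k* = 2.3810^(1/0.51) ≈ 5.4795

k* = 5.48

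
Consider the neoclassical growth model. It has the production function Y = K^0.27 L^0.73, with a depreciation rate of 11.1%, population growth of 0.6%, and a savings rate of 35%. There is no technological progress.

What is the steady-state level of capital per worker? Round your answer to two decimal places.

k* = 4.49

In steady state, investment equals break-even investment: s·k^α = (n + δ)·k.
Rearranging, k^(1−α) = s / (n + δ).
k^0.73 = 0.35 / (0.006 + 0.111) = 0.35 / 0.117 = 2.9915
k* = 2.9915^(1/0.73) ≈ 4.4864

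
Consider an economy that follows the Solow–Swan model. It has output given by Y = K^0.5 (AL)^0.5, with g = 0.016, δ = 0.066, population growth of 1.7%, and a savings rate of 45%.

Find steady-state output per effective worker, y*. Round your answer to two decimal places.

y* ≈ 4.55

Steady state requires s·f(k) = (n + g + δ)·k, i.e. s·k^α = (n + g + δ)·k.
Dividing both sides by k: k^(1−α) = s / (n + g + δ).
k^0.5 = 0.45 / (0.017 + 0.016 + 0.066) = 0.45 / 0.099 = 4.5455
k* = 4.5455^(1/0.5) ≈ 20.6616
y* = (k*)^α = 20.6616^0.5 ≈ 4.5455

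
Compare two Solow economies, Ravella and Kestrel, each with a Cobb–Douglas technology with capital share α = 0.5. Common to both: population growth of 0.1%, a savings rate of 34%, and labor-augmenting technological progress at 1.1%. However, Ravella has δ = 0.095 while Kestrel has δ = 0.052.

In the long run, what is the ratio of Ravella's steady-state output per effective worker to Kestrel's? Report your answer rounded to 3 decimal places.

y*_R / y*_K ≈ 0.598

Steady-state y* = [s/(n + g + δ)]^(α/(1−α)), so the ratio is [ (s_R/(n + g + δ)_R) / (s_K/(n + g + δ)_K) ]^1.
s_R/(n + g + δ)_R = 0.34/0.107 = 3.1776; s_K/(n + g + δ)_K = 0.34/0.064 = 5.3125.
Ratio = (3.1776/5.3125)^1 = 0.5981^1 ≈ 0.5981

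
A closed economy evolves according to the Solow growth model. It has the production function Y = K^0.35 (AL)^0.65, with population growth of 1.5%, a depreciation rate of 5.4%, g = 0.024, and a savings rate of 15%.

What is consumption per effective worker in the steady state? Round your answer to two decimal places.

At the steady state, Δk = 0, so s·k^α = (n + g + δ)·k.
Dividing both sides by k: k^(1−α) = s / (n + g + δ).
k^0.65 = 0.15 / (0.015 + 0.024 + 0.054) = 0.15 / 0.093 = 1.6129
k* = 1.6129^(1/0.65) ≈ 2.0864
y* = (k*)^α = 2.0864^0.35 ≈ 1.2936
c* = (1 − s)·y* = (1 − 0.15) × 1.2936 ≈ 1.0996

c* ≈ 1.10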